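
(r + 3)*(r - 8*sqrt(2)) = r^2 - 8*sqrt(2)*r + 3*r - 24*sqrt(2)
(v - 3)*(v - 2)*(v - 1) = v^3 - 6*v^2 + 11*v - 6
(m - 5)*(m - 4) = m^2 - 9*m + 20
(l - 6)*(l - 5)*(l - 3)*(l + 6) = l^4 - 8*l^3 - 21*l^2 + 288*l - 540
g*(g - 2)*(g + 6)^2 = g^4 + 10*g^3 + 12*g^2 - 72*g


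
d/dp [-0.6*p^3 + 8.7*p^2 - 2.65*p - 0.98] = -1.8*p^2 + 17.4*p - 2.65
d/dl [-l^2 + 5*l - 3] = 5 - 2*l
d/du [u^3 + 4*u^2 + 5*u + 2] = 3*u^2 + 8*u + 5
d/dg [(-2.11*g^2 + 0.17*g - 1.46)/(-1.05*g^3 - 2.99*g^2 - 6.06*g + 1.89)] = (-2.2155*g^4 + 0.357000000000001*g^3 + 8.6959*g^2 - 16.7066*g - 8.5263)/(1.1025*g^6 + 6.279*g^5 + 21.6661*g^4 + 32.2698*g^3 + 25.4214*g^2 - 22.9068*g + 3.5721)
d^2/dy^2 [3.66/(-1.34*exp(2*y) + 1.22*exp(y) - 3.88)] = (-3.66*(2.68*exp(y) - 1.22)*(5.36*exp(y) - 2.44)*exp(y) + (19.6176*exp(y) - 4.4652)*(1.34*exp(2*y) - 1.22*exp(y) + 3.88))*exp(y)/(1.34*exp(2*y) - 1.22*exp(y) + 3.88)^3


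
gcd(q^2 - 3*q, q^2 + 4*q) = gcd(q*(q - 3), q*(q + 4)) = q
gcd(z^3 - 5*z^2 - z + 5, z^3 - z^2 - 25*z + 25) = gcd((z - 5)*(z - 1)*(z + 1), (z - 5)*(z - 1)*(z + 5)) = z^2 - 6*z + 5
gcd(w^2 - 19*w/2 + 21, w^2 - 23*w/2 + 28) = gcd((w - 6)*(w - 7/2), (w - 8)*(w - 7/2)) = w - 7/2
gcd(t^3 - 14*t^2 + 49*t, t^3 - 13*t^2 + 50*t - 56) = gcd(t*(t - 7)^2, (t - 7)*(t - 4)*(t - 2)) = t - 7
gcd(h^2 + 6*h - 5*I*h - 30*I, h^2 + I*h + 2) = 1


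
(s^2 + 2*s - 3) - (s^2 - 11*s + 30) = 13*s - 33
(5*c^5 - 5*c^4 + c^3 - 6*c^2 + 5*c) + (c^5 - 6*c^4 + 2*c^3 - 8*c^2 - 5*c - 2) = 6*c^5 - 11*c^4 + 3*c^3 - 14*c^2 - 2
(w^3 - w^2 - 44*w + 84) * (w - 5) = w^4 - 6*w^3 - 39*w^2 + 304*w - 420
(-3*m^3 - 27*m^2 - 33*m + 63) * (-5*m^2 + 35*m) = 15*m^5 + 30*m^4 - 780*m^3 - 1470*m^2 + 2205*m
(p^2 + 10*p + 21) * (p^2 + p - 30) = p^4 + 11*p^3 + p^2 - 279*p - 630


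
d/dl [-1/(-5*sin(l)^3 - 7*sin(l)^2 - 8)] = -(15*sin(l) + 14)*sin(l)*cos(l)/(5*sin(l)^3 + 7*sin(l)^2 + 8)^2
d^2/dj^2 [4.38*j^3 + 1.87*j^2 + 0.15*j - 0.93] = 26.28*j + 3.74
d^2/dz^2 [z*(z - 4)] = 2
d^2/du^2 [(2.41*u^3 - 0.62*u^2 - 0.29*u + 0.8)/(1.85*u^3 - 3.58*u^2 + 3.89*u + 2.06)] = (27.67896*u^6 - 110.01654*u^5 - 39.06312*u^4 + 36.2603079999999*u^3 + 197.763708*u^2 - 36.608256*u + 35.396748)/(6.331625*u^9 - 36.75765*u^8 + 111.071595*u^7 - 179.312482*u^6 + 151.690263*u^5 + 5.63533799999996*u^4 - 89.711983*u^3 + 47.940114*u^2 + 49.522812*u + 8.741816)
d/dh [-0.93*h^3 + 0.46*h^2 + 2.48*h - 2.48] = -2.79*h^2 + 0.92*h + 2.48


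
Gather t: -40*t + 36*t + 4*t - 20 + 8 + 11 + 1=0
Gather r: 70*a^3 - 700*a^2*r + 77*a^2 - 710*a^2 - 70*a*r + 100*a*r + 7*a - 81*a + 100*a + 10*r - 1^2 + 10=70*a^3 - 633*a^2 + 26*a + r*(-700*a^2 + 30*a + 10) + 9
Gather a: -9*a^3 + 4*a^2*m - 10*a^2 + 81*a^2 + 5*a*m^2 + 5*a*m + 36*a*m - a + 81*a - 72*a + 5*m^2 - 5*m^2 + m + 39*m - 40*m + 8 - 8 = -9*a^3 + a^2*(4*m + 71) + a*(5*m^2 + 41*m + 8)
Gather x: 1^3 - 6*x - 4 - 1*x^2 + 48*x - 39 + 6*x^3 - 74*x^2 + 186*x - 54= 6*x^3 - 75*x^2 + 228*x - 96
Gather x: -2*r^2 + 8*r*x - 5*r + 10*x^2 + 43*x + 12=-2*r^2 - 5*r + 10*x^2 + x*(8*r + 43) + 12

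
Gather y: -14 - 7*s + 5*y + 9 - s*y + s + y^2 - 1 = -6*s + y^2 + y*(5 - s) - 6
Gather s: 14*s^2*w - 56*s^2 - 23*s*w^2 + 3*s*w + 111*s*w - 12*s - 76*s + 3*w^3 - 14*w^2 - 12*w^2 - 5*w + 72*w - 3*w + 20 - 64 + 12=s^2*(14*w - 56) + s*(-23*w^2 + 114*w - 88) + 3*w^3 - 26*w^2 + 64*w - 32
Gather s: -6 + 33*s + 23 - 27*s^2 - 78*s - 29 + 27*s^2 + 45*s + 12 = 0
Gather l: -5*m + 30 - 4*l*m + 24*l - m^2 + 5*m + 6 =l*(24 - 4*m) - m^2 + 36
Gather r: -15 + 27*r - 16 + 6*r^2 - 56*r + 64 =6*r^2 - 29*r + 33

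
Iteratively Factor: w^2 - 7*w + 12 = (w - 4)*(w - 3)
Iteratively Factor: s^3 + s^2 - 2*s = (s + 2)*(s^2 - s) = s*(s + 2)*(s - 1)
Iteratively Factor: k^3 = (k)*(k^2) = k^2*(k)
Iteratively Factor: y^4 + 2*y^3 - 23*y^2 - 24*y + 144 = (y + 4)*(y^3 - 2*y^2 - 15*y + 36) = (y - 3)*(y + 4)*(y^2 + y - 12) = (y - 3)^2*(y + 4)*(y + 4)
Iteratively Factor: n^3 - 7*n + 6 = (n - 2)*(n^2 + 2*n - 3) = (n - 2)*(n - 1)*(n + 3)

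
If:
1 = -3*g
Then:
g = -1/3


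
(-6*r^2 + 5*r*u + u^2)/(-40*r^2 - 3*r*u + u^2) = (6*r^2 - 5*r*u - u^2)/(40*r^2 + 3*r*u - u^2)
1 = 1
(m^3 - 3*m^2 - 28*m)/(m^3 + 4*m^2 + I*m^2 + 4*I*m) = (m - 7)/(m + I)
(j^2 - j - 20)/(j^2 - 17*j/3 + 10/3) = 3*(j + 4)/(3*j - 2)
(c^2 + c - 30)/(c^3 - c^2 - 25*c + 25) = (c + 6)/(c^2 + 4*c - 5)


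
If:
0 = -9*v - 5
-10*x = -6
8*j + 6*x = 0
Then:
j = -9/20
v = -5/9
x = 3/5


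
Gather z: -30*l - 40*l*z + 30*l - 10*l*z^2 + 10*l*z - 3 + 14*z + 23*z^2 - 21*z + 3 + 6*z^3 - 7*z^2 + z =6*z^3 + z^2*(16 - 10*l) + z*(-30*l - 6)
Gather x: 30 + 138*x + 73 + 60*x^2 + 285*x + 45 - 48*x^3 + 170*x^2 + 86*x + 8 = -48*x^3 + 230*x^2 + 509*x + 156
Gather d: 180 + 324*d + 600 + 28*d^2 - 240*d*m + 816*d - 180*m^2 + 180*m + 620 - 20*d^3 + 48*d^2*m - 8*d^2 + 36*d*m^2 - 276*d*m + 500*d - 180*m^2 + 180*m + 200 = -20*d^3 + d^2*(48*m + 20) + d*(36*m^2 - 516*m + 1640) - 360*m^2 + 360*m + 1600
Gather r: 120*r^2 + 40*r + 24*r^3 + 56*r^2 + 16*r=24*r^3 + 176*r^2 + 56*r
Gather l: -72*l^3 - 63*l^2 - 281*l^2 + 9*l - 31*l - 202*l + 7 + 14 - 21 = -72*l^3 - 344*l^2 - 224*l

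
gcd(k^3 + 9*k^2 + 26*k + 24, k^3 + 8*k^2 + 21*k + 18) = k^2 + 5*k + 6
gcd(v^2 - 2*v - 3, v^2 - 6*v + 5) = 1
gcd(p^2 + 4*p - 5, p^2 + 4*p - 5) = p^2 + 4*p - 5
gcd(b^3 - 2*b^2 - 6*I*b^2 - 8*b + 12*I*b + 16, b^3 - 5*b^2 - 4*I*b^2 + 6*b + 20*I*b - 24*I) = b^2 + b*(-2 - 4*I) + 8*I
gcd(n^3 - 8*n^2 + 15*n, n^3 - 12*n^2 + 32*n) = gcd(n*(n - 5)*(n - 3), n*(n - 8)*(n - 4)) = n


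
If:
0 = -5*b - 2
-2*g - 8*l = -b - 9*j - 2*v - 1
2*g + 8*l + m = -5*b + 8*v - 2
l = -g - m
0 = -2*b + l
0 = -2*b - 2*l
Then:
No Solution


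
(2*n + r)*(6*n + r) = 12*n^2 + 8*n*r + r^2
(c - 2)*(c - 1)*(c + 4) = c^3 + c^2 - 10*c + 8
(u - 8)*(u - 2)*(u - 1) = u^3 - 11*u^2 + 26*u - 16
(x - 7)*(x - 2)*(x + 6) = x^3 - 3*x^2 - 40*x + 84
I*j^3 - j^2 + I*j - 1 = (j + I)^2*(I*j + 1)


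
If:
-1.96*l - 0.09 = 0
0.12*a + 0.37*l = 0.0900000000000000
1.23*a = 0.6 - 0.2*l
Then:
No Solution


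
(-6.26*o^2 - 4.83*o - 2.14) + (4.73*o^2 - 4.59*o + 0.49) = -1.53*o^2 - 9.42*o - 1.65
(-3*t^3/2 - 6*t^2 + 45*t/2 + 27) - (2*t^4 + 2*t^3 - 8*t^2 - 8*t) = -2*t^4 - 7*t^3/2 + 2*t^2 + 61*t/2 + 27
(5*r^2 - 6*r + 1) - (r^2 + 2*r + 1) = 4*r^2 - 8*r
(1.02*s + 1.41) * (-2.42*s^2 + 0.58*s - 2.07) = -2.4684*s^3 - 2.8206*s^2 - 1.2936*s - 2.9187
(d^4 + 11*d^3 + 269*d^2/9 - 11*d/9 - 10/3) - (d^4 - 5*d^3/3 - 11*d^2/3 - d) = 38*d^3/3 + 302*d^2/9 - 2*d/9 - 10/3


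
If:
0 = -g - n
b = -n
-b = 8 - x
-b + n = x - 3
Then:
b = -5/3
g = -5/3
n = 5/3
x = 19/3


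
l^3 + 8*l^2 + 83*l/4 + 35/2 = (l + 2)*(l + 5/2)*(l + 7/2)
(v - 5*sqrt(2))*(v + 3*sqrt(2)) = v^2 - 2*sqrt(2)*v - 30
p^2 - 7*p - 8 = (p - 8)*(p + 1)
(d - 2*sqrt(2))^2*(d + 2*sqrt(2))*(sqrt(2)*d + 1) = sqrt(2)*d^4 - 3*d^3 - 10*sqrt(2)*d^2 + 24*d + 16*sqrt(2)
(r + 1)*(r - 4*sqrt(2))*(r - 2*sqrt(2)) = r^3 - 6*sqrt(2)*r^2 + r^2 - 6*sqrt(2)*r + 16*r + 16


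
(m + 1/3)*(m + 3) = m^2 + 10*m/3 + 1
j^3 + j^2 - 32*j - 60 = (j - 6)*(j + 2)*(j + 5)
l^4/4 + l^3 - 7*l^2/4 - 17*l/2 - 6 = (l/4 + 1)*(l - 3)*(l + 1)*(l + 2)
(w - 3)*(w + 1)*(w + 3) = w^3 + w^2 - 9*w - 9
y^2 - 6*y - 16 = (y - 8)*(y + 2)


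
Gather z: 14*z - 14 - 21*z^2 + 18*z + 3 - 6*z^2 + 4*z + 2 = -27*z^2 + 36*z - 9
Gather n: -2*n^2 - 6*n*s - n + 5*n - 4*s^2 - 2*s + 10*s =-2*n^2 + n*(4 - 6*s) - 4*s^2 + 8*s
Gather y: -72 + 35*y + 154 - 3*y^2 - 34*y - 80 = -3*y^2 + y + 2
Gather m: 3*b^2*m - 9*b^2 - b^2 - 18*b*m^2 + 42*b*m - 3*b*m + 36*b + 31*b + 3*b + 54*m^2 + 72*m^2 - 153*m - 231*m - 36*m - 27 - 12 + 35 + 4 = -10*b^2 + 70*b + m^2*(126 - 18*b) + m*(3*b^2 + 39*b - 420)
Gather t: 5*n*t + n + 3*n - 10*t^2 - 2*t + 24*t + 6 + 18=4*n - 10*t^2 + t*(5*n + 22) + 24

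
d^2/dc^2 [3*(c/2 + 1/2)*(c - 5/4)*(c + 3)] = 9*c + 33/4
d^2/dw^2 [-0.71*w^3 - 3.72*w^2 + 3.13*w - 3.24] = -4.26*w - 7.44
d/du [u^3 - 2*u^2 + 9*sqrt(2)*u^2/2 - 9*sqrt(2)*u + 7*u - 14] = 3*u^2 - 4*u + 9*sqrt(2)*u - 9*sqrt(2) + 7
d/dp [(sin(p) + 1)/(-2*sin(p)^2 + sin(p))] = (4*sin(p) - cos(2*p))*cos(p)/((2*sin(p) - 1)^2*sin(p)^2)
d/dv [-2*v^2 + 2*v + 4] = 2 - 4*v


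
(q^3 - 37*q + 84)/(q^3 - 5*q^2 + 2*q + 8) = (q^2 + 4*q - 21)/(q^2 - q - 2)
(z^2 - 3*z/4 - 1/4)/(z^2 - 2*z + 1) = (z + 1/4)/(z - 1)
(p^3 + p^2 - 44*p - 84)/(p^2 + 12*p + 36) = (p^2 - 5*p - 14)/(p + 6)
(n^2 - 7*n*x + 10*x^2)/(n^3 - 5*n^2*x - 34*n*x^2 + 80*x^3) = (-n + 5*x)/(-n^2 + 3*n*x + 40*x^2)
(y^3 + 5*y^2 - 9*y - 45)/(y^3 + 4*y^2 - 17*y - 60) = (y - 3)/(y - 4)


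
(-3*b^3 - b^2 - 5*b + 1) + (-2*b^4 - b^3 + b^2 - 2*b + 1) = -2*b^4 - 4*b^3 - 7*b + 2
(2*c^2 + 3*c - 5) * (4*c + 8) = 8*c^3 + 28*c^2 + 4*c - 40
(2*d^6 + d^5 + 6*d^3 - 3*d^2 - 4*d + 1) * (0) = 0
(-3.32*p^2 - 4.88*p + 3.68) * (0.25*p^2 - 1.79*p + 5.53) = -0.83*p^4 + 4.7228*p^3 - 8.7044*p^2 - 33.5736*p + 20.3504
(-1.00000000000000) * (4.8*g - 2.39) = 2.39 - 4.8*g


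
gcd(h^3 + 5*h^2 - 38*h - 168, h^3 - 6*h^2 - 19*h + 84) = h + 4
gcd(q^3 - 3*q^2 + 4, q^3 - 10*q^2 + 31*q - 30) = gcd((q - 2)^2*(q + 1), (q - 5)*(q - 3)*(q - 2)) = q - 2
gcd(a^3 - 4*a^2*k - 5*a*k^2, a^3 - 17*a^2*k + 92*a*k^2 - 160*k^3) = a - 5*k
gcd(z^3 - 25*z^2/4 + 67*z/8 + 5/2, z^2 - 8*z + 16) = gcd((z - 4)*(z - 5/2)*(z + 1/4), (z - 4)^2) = z - 4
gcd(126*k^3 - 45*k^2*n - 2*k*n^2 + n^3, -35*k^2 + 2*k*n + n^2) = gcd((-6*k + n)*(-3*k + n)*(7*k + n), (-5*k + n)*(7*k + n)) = 7*k + n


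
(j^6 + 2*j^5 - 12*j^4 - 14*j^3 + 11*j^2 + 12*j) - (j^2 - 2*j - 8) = j^6 + 2*j^5 - 12*j^4 - 14*j^3 + 10*j^2 + 14*j + 8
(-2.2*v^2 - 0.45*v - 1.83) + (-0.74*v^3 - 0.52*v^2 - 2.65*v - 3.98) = -0.74*v^3 - 2.72*v^2 - 3.1*v - 5.81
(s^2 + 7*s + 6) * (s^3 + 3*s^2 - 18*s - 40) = s^5 + 10*s^4 + 9*s^3 - 148*s^2 - 388*s - 240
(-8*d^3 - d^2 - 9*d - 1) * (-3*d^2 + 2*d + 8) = 24*d^5 - 13*d^4 - 39*d^3 - 23*d^2 - 74*d - 8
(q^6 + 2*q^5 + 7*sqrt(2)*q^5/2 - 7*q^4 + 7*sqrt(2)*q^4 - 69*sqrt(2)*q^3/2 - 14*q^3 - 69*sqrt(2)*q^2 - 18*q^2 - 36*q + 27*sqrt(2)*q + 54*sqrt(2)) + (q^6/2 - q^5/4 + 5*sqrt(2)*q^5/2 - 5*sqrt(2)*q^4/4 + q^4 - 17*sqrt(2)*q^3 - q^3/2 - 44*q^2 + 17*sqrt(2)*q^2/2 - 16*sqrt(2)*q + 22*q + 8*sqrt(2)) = 3*q^6/2 + 7*q^5/4 + 6*sqrt(2)*q^5 - 6*q^4 + 23*sqrt(2)*q^4/4 - 103*sqrt(2)*q^3/2 - 29*q^3/2 - 121*sqrt(2)*q^2/2 - 62*q^2 - 14*q + 11*sqrt(2)*q + 62*sqrt(2)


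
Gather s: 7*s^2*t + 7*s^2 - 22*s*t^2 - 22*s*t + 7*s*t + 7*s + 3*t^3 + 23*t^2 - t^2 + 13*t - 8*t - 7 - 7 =s^2*(7*t + 7) + s*(-22*t^2 - 15*t + 7) + 3*t^3 + 22*t^2 + 5*t - 14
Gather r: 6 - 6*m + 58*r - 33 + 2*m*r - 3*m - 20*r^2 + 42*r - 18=-9*m - 20*r^2 + r*(2*m + 100) - 45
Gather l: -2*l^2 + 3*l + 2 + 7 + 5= -2*l^2 + 3*l + 14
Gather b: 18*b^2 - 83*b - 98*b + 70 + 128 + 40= 18*b^2 - 181*b + 238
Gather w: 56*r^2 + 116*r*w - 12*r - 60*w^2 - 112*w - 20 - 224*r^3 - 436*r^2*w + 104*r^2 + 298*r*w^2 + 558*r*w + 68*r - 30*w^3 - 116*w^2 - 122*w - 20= -224*r^3 + 160*r^2 + 56*r - 30*w^3 + w^2*(298*r - 176) + w*(-436*r^2 + 674*r - 234) - 40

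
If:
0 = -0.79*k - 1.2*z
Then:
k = -1.51898734177215*z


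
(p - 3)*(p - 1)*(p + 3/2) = p^3 - 5*p^2/2 - 3*p + 9/2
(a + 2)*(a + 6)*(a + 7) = a^3 + 15*a^2 + 68*a + 84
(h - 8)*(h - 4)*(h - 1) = h^3 - 13*h^2 + 44*h - 32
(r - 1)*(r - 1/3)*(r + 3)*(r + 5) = r^4 + 20*r^3/3 + 14*r^2/3 - 52*r/3 + 5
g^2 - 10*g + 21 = (g - 7)*(g - 3)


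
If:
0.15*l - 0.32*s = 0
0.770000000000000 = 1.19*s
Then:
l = 1.38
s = 0.65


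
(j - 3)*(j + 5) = j^2 + 2*j - 15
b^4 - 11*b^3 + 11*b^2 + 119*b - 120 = (b - 8)*(b - 5)*(b - 1)*(b + 3)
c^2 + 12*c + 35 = (c + 5)*(c + 7)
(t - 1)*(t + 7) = t^2 + 6*t - 7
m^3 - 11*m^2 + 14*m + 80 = (m - 8)*(m - 5)*(m + 2)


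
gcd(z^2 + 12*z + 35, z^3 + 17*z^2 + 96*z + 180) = z + 5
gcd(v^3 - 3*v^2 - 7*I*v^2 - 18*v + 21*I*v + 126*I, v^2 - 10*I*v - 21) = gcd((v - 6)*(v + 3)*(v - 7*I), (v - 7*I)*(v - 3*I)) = v - 7*I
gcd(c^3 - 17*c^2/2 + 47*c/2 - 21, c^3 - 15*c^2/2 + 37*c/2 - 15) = c^2 - 5*c + 6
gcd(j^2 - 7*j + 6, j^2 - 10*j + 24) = j - 6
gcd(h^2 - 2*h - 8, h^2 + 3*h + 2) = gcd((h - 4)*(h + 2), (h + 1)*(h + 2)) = h + 2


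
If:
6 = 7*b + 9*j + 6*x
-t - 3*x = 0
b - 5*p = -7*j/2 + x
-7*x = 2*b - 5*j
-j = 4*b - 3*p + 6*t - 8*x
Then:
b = 2694/5677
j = 1492/5677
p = 1524/5677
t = -888/5677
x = 296/5677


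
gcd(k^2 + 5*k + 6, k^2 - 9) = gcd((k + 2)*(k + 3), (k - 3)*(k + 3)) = k + 3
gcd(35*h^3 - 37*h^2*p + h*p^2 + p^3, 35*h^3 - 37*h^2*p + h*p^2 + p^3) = 35*h^3 - 37*h^2*p + h*p^2 + p^3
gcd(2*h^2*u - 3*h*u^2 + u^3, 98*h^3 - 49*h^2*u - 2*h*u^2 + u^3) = -2*h + u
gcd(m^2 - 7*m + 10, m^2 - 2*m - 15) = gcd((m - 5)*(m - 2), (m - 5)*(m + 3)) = m - 5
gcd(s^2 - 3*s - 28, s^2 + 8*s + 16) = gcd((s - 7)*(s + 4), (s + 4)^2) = s + 4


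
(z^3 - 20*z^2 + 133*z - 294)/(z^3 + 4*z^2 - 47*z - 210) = (z^2 - 13*z + 42)/(z^2 + 11*z + 30)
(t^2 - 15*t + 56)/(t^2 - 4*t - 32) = (t - 7)/(t + 4)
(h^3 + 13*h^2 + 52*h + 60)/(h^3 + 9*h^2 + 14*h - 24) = (h^2 + 7*h + 10)/(h^2 + 3*h - 4)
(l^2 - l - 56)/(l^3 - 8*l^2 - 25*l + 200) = (l + 7)/(l^2 - 25)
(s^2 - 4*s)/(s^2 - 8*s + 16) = s/(s - 4)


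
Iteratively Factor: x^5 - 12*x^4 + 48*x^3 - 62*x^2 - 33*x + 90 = (x - 3)*(x^4 - 9*x^3 + 21*x^2 + x - 30) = (x - 3)^2*(x^3 - 6*x^2 + 3*x + 10) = (x - 3)^2*(x + 1)*(x^2 - 7*x + 10) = (x - 3)^2*(x - 2)*(x + 1)*(x - 5)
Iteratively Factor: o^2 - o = (o)*(o - 1)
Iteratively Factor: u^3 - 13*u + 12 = (u + 4)*(u^2 - 4*u + 3) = (u - 1)*(u + 4)*(u - 3)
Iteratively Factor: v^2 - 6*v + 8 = (v - 2)*(v - 4)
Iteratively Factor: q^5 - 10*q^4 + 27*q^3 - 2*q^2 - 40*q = (q + 1)*(q^4 - 11*q^3 + 38*q^2 - 40*q) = (q - 5)*(q + 1)*(q^3 - 6*q^2 + 8*q) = (q - 5)*(q - 4)*(q + 1)*(q^2 - 2*q) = q*(q - 5)*(q - 4)*(q + 1)*(q - 2)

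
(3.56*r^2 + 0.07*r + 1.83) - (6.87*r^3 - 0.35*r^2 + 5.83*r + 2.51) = -6.87*r^3 + 3.91*r^2 - 5.76*r - 0.68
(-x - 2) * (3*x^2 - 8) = -3*x^3 - 6*x^2 + 8*x + 16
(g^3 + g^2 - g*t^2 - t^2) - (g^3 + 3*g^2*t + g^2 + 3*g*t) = -3*g^2*t - g*t^2 - 3*g*t - t^2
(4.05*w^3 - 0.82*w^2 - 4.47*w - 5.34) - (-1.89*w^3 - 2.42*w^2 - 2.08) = 5.94*w^3 + 1.6*w^2 - 4.47*w - 3.26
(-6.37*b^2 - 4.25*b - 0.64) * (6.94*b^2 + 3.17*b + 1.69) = -44.2078*b^4 - 49.6879*b^3 - 28.6794*b^2 - 9.2113*b - 1.0816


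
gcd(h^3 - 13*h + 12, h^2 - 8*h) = 1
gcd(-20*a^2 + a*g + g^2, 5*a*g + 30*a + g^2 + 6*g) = 5*a + g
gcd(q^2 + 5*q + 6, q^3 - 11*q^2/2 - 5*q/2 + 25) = q + 2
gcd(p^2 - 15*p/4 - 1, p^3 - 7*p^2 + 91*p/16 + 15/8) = p + 1/4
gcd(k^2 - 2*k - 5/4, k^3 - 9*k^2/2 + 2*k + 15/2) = k - 5/2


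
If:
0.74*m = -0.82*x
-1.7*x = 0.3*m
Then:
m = 0.00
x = 0.00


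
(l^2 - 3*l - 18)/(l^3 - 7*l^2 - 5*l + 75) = (l - 6)/(l^2 - 10*l + 25)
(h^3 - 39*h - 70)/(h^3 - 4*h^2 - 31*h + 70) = (h + 2)/(h - 2)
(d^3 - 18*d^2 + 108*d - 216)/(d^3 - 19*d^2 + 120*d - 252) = (d - 6)/(d - 7)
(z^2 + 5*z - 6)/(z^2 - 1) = (z + 6)/(z + 1)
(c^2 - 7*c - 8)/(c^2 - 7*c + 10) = (c^2 - 7*c - 8)/(c^2 - 7*c + 10)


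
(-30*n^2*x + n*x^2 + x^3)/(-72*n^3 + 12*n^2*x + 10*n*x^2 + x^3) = x*(-5*n + x)/(-12*n^2 + 4*n*x + x^2)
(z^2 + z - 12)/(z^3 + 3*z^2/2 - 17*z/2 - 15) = 2*(z + 4)/(2*z^2 + 9*z + 10)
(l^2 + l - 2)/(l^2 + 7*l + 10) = (l - 1)/(l + 5)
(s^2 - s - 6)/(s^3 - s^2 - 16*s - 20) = (s - 3)/(s^2 - 3*s - 10)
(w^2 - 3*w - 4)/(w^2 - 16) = (w + 1)/(w + 4)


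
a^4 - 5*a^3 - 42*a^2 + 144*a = a*(a - 8)*(a - 3)*(a + 6)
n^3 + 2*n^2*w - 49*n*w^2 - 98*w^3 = (n - 7*w)*(n + 2*w)*(n + 7*w)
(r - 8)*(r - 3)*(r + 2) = r^3 - 9*r^2 + 2*r + 48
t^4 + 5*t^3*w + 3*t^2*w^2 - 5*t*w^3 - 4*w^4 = (t - w)*(t + w)^2*(t + 4*w)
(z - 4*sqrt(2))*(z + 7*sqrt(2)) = z^2 + 3*sqrt(2)*z - 56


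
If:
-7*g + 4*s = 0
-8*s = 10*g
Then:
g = 0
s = 0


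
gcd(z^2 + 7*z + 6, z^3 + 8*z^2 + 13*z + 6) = z^2 + 7*z + 6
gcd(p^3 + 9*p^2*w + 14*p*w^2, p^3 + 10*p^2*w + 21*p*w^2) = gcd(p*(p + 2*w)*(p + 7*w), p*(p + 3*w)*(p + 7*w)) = p^2 + 7*p*w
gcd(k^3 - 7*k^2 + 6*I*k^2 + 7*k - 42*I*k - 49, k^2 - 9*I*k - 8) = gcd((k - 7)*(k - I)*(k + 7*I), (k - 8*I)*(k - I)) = k - I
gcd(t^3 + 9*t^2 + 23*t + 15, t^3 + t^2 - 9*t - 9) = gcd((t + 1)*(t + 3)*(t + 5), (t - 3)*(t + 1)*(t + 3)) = t^2 + 4*t + 3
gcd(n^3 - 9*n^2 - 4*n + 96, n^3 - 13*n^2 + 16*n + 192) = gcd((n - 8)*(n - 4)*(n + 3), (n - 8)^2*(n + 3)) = n^2 - 5*n - 24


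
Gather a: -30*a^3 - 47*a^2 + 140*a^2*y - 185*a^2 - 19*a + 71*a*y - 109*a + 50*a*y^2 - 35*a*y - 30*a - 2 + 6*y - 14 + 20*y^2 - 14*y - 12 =-30*a^3 + a^2*(140*y - 232) + a*(50*y^2 + 36*y - 158) + 20*y^2 - 8*y - 28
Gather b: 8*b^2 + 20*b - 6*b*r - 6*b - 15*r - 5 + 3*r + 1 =8*b^2 + b*(14 - 6*r) - 12*r - 4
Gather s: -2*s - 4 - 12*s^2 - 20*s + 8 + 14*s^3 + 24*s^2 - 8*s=14*s^3 + 12*s^2 - 30*s + 4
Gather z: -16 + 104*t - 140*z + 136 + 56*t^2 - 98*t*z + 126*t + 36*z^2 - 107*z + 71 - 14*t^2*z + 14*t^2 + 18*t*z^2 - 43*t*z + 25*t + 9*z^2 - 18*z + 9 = 70*t^2 + 255*t + z^2*(18*t + 45) + z*(-14*t^2 - 141*t - 265) + 200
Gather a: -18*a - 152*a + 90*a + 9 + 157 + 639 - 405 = 400 - 80*a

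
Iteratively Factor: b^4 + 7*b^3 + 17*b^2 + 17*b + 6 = (b + 3)*(b^3 + 4*b^2 + 5*b + 2) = (b + 2)*(b + 3)*(b^2 + 2*b + 1) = (b + 1)*(b + 2)*(b + 3)*(b + 1)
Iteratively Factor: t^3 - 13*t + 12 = (t + 4)*(t^2 - 4*t + 3) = (t - 3)*(t + 4)*(t - 1)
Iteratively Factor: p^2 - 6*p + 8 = (p - 2)*(p - 4)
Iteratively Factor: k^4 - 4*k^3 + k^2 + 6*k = (k + 1)*(k^3 - 5*k^2 + 6*k) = k*(k + 1)*(k^2 - 5*k + 6) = k*(k - 2)*(k + 1)*(k - 3)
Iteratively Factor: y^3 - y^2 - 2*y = (y + 1)*(y^2 - 2*y) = (y - 2)*(y + 1)*(y)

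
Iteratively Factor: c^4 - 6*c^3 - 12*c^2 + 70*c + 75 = (c + 3)*(c^3 - 9*c^2 + 15*c + 25) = (c - 5)*(c + 3)*(c^2 - 4*c - 5) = (c - 5)*(c + 1)*(c + 3)*(c - 5)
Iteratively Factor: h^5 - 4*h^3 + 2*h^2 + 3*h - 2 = (h - 1)*(h^4 + h^3 - 3*h^2 - h + 2) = (h - 1)^2*(h^3 + 2*h^2 - h - 2) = (h - 1)^2*(h + 2)*(h^2 - 1) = (h - 1)^3*(h + 2)*(h + 1)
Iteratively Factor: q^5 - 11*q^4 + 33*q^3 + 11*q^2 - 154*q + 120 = (q - 4)*(q^4 - 7*q^3 + 5*q^2 + 31*q - 30) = (q - 4)*(q - 3)*(q^3 - 4*q^2 - 7*q + 10) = (q - 5)*(q - 4)*(q - 3)*(q^2 + q - 2) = (q - 5)*(q - 4)*(q - 3)*(q - 1)*(q + 2)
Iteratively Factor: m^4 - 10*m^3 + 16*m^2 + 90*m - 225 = (m - 5)*(m^3 - 5*m^2 - 9*m + 45) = (m - 5)*(m - 3)*(m^2 - 2*m - 15) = (m - 5)^2*(m - 3)*(m + 3)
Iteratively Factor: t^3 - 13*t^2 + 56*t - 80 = (t - 4)*(t^2 - 9*t + 20) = (t - 4)^2*(t - 5)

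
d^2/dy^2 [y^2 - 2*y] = 2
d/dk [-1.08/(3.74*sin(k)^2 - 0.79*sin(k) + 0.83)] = (8.0784*sin(k) - 0.8532)*cos(k)/(3.74*sin(k)^2 - 0.79*sin(k) + 0.83)^2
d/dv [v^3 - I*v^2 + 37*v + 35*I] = 3*v^2 - 2*I*v + 37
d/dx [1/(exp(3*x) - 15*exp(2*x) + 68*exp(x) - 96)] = (-3*exp(2*x) + 30*exp(x) - 68)*exp(x)/(exp(3*x) - 15*exp(2*x) + 68*exp(x) - 96)^2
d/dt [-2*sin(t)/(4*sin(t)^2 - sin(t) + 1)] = 2*(4*sin(t)^2 - 1)*cos(t)/(4*sin(t)^2 - sin(t) + 1)^2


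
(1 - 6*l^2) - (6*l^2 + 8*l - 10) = -12*l^2 - 8*l + 11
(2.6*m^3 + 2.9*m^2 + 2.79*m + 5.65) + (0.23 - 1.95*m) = 2.6*m^3 + 2.9*m^2 + 0.84*m + 5.88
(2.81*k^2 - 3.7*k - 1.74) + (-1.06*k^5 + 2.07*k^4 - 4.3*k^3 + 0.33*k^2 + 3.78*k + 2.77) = -1.06*k^5 + 2.07*k^4 - 4.3*k^3 + 3.14*k^2 + 0.0799999999999996*k + 1.03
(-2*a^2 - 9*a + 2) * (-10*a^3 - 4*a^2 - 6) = 20*a^5 + 98*a^4 + 16*a^3 + 4*a^2 + 54*a - 12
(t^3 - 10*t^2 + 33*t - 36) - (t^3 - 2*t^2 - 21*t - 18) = -8*t^2 + 54*t - 18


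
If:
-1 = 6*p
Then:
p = -1/6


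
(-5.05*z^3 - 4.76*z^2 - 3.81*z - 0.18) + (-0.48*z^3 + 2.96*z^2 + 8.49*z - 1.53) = -5.53*z^3 - 1.8*z^2 + 4.68*z - 1.71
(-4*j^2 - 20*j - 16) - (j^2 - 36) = -5*j^2 - 20*j + 20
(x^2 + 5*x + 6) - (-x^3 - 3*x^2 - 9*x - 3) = x^3 + 4*x^2 + 14*x + 9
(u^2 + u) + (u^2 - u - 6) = 2*u^2 - 6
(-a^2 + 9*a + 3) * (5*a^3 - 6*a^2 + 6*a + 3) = -5*a^5 + 51*a^4 - 45*a^3 + 33*a^2 + 45*a + 9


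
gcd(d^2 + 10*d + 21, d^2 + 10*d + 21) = d^2 + 10*d + 21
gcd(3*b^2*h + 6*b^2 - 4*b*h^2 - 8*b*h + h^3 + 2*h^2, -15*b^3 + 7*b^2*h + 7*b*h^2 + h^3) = b - h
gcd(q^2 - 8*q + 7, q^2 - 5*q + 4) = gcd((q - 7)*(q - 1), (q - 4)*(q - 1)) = q - 1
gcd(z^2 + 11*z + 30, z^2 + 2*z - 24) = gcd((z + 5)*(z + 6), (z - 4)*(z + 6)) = z + 6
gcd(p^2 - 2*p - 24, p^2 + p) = 1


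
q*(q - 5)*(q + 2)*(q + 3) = q^4 - 19*q^2 - 30*q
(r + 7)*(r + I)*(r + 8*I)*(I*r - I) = I*r^4 - 9*r^3 + 6*I*r^3 - 54*r^2 - 15*I*r^2 + 63*r - 48*I*r + 56*I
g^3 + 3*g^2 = g^2*(g + 3)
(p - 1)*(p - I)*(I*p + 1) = I*p^3 + 2*p^2 - I*p^2 - 2*p - I*p + I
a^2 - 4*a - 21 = (a - 7)*(a + 3)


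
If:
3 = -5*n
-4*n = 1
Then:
No Solution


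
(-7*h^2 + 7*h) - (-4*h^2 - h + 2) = -3*h^2 + 8*h - 2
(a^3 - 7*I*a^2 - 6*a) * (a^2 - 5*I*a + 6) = a^5 - 12*I*a^4 - 35*a^3 - 12*I*a^2 - 36*a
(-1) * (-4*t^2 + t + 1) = 4*t^2 - t - 1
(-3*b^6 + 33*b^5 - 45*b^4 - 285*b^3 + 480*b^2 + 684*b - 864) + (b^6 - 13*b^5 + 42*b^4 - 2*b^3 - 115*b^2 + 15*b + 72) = -2*b^6 + 20*b^5 - 3*b^4 - 287*b^3 + 365*b^2 + 699*b - 792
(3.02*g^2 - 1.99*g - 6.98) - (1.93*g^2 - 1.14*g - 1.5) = 1.09*g^2 - 0.85*g - 5.48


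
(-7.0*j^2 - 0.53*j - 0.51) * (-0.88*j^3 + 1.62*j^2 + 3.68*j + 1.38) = 6.16*j^5 - 10.8736*j^4 - 26.1698*j^3 - 12.4366*j^2 - 2.6082*j - 0.7038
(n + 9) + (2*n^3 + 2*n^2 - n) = 2*n^3 + 2*n^2 + 9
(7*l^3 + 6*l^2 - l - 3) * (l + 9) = 7*l^4 + 69*l^3 + 53*l^2 - 12*l - 27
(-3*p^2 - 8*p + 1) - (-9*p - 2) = -3*p^2 + p + 3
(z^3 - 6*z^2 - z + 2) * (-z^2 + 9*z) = -z^5 + 15*z^4 - 53*z^3 - 11*z^2 + 18*z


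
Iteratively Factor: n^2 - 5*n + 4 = (n - 1)*(n - 4)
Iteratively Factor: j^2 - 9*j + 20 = (j - 4)*(j - 5)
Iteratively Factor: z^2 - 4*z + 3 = (z - 3)*(z - 1)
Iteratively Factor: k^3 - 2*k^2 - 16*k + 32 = (k - 2)*(k^2 - 16) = (k - 4)*(k - 2)*(k + 4)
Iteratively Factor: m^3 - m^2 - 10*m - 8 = (m - 4)*(m^2 + 3*m + 2) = (m - 4)*(m + 2)*(m + 1)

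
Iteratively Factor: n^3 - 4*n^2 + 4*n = (n - 2)*(n^2 - 2*n) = (n - 2)^2*(n)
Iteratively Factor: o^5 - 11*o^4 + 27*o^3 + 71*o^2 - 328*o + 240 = (o - 1)*(o^4 - 10*o^3 + 17*o^2 + 88*o - 240) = (o - 4)*(o - 1)*(o^3 - 6*o^2 - 7*o + 60) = (o - 4)^2*(o - 1)*(o^2 - 2*o - 15) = (o - 4)^2*(o - 1)*(o + 3)*(o - 5)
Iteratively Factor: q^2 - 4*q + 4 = (q - 2)*(q - 2)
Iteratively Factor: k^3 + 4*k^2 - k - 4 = (k - 1)*(k^2 + 5*k + 4) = (k - 1)*(k + 1)*(k + 4)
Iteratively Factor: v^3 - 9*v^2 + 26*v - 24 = (v - 3)*(v^2 - 6*v + 8) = (v - 3)*(v - 2)*(v - 4)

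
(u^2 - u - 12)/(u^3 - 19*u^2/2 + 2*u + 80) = 2*(u + 3)/(2*u^2 - 11*u - 40)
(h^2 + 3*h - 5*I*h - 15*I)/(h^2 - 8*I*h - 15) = (h + 3)/(h - 3*I)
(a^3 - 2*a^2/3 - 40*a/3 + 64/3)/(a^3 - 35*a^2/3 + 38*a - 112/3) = (a + 4)/(a - 7)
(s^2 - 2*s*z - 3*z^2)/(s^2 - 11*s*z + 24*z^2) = (-s - z)/(-s + 8*z)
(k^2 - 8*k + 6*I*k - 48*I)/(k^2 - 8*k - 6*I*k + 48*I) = (k + 6*I)/(k - 6*I)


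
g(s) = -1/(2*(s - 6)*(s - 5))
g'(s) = 1/(2*(s - 6)*(s - 5)^2) + 1/(2*(s - 6)^2*(s - 5))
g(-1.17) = -0.01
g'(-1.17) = -0.00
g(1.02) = -0.03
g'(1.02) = -0.01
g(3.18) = -0.10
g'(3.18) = -0.09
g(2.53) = -0.06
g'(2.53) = -0.04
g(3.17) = -0.10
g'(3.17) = -0.09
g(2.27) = -0.05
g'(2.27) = -0.03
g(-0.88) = -0.01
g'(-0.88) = -0.00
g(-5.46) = -0.00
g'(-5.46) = -0.00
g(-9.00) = 0.00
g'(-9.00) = 0.00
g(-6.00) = 0.00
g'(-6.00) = 0.00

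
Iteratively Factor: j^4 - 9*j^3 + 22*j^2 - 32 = (j - 4)*(j^3 - 5*j^2 + 2*j + 8) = (j - 4)^2*(j^2 - j - 2) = (j - 4)^2*(j - 2)*(j + 1)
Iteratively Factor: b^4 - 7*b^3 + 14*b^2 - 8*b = (b)*(b^3 - 7*b^2 + 14*b - 8) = b*(b - 4)*(b^2 - 3*b + 2) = b*(b - 4)*(b - 2)*(b - 1)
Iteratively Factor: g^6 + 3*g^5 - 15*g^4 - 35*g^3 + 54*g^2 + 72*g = (g)*(g^5 + 3*g^4 - 15*g^3 - 35*g^2 + 54*g + 72) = g*(g - 2)*(g^4 + 5*g^3 - 5*g^2 - 45*g - 36) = g*(g - 3)*(g - 2)*(g^3 + 8*g^2 + 19*g + 12) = g*(g - 3)*(g - 2)*(g + 1)*(g^2 + 7*g + 12) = g*(g - 3)*(g - 2)*(g + 1)*(g + 3)*(g + 4)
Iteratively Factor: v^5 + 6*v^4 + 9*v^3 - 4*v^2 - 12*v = (v + 2)*(v^4 + 4*v^3 + v^2 - 6*v) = v*(v + 2)*(v^3 + 4*v^2 + v - 6) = v*(v + 2)^2*(v^2 + 2*v - 3) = v*(v - 1)*(v + 2)^2*(v + 3)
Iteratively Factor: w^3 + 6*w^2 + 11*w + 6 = (w + 2)*(w^2 + 4*w + 3) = (w + 2)*(w + 3)*(w + 1)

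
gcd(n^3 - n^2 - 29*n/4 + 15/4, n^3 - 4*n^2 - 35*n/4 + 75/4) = n + 5/2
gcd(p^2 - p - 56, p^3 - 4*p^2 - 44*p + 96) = p - 8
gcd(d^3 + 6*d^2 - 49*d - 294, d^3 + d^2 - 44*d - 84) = d^2 - d - 42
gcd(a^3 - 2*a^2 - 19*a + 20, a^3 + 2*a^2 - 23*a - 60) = a^2 - a - 20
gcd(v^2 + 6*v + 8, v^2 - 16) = v + 4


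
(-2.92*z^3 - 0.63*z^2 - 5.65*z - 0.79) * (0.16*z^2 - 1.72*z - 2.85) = -0.4672*z^5 + 4.9216*z^4 + 8.5016*z^3 + 11.3871*z^2 + 17.4613*z + 2.2515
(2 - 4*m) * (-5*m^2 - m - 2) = 20*m^3 - 6*m^2 + 6*m - 4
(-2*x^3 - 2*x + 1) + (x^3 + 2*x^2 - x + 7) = -x^3 + 2*x^2 - 3*x + 8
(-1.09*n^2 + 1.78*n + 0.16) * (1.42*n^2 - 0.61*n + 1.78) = -1.5478*n^4 + 3.1925*n^3 - 2.7988*n^2 + 3.0708*n + 0.2848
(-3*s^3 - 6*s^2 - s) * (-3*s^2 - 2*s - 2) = 9*s^5 + 24*s^4 + 21*s^3 + 14*s^2 + 2*s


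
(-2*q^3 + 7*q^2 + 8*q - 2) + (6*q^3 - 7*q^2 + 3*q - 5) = 4*q^3 + 11*q - 7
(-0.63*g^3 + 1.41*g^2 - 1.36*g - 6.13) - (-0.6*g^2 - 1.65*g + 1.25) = -0.63*g^3 + 2.01*g^2 + 0.29*g - 7.38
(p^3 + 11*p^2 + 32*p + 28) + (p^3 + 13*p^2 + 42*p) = 2*p^3 + 24*p^2 + 74*p + 28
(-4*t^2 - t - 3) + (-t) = -4*t^2 - 2*t - 3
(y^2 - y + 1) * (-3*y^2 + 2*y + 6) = -3*y^4 + 5*y^3 + y^2 - 4*y + 6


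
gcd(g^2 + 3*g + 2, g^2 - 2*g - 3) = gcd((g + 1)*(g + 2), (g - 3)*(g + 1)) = g + 1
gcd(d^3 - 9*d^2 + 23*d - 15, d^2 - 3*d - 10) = d - 5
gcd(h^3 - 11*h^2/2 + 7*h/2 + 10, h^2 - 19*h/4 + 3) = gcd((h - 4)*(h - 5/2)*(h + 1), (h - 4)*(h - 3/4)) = h - 4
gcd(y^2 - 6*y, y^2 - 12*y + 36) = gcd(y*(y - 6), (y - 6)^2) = y - 6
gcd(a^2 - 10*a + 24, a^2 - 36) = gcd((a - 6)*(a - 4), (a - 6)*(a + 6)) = a - 6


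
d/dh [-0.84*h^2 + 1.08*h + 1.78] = 1.08 - 1.68*h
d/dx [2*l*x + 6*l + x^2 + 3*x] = 2*l + 2*x + 3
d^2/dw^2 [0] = 0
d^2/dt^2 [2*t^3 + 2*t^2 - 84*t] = 12*t + 4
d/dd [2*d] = 2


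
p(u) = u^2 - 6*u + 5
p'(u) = 2*u - 6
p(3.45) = -3.80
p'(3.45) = 0.90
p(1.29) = -1.08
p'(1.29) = -3.42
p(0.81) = 0.80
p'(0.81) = -4.38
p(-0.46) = 7.97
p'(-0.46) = -6.92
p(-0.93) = 11.44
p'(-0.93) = -7.86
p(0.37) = 2.92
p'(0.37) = -5.26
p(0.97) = 0.12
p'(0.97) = -4.06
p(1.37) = -1.34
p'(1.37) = -3.26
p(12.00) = 77.00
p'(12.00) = 18.00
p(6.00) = 5.00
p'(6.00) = 6.00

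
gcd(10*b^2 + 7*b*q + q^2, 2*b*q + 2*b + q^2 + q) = 2*b + q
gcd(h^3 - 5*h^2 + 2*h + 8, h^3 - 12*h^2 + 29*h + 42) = h + 1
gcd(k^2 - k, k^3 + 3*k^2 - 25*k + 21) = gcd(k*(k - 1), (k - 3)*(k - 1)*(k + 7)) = k - 1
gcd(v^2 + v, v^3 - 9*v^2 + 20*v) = v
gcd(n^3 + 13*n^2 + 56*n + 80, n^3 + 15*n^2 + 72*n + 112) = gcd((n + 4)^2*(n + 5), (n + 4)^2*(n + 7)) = n^2 + 8*n + 16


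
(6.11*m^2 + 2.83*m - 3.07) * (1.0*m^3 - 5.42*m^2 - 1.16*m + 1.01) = 6.11*m^5 - 30.2862*m^4 - 25.4962*m^3 + 19.5277*m^2 + 6.4195*m - 3.1007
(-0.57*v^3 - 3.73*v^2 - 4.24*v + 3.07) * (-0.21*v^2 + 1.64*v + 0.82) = 0.1197*v^5 - 0.1515*v^4 - 5.6942*v^3 - 10.6569*v^2 + 1.558*v + 2.5174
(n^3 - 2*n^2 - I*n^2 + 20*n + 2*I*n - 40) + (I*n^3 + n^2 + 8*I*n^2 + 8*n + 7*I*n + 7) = n^3 + I*n^3 - n^2 + 7*I*n^2 + 28*n + 9*I*n - 33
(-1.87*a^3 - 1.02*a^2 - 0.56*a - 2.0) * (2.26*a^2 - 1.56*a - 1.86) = -4.2262*a^5 + 0.612000000000001*a^4 + 3.8038*a^3 - 1.7492*a^2 + 4.1616*a + 3.72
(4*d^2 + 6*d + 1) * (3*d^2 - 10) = 12*d^4 + 18*d^3 - 37*d^2 - 60*d - 10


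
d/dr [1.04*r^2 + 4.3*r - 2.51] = 2.08*r + 4.3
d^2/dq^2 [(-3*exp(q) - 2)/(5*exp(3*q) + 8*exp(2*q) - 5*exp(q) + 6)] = (-300*exp(6*q) - 810*exp(5*q) - 1372*exp(4*q) + 638*exp(3*q) + 1644*exp(2*q) + 244*exp(q) - 168)*exp(q)/(125*exp(9*q) + 600*exp(8*q) + 585*exp(7*q) - 238*exp(6*q) + 855*exp(5*q) + 852*exp(4*q) - 1025*exp(3*q) + 1314*exp(2*q) - 540*exp(q) + 216)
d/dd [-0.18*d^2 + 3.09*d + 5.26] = 3.09 - 0.36*d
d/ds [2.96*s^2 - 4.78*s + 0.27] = 5.92*s - 4.78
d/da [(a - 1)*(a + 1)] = 2*a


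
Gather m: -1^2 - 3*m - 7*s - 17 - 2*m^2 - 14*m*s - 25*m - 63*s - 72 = -2*m^2 + m*(-14*s - 28) - 70*s - 90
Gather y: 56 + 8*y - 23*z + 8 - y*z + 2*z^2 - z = y*(8 - z) + 2*z^2 - 24*z + 64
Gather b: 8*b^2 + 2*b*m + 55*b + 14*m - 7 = 8*b^2 + b*(2*m + 55) + 14*m - 7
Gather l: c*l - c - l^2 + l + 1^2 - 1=-c - l^2 + l*(c + 1)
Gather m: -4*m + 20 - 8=12 - 4*m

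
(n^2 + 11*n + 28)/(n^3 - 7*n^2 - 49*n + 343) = (n + 4)/(n^2 - 14*n + 49)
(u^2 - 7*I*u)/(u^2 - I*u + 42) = u/(u + 6*I)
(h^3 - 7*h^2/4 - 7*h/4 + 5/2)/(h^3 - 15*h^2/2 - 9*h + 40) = (4*h^2 + h - 5)/(2*(2*h^2 - 11*h - 40))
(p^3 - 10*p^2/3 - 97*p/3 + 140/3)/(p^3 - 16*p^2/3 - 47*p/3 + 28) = (p + 5)/(p + 3)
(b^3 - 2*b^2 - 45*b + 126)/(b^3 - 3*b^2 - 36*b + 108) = (b + 7)/(b + 6)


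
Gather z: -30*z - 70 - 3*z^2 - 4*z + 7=-3*z^2 - 34*z - 63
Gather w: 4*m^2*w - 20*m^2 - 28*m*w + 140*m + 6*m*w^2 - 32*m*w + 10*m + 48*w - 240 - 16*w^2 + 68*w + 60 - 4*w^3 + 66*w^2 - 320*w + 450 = -20*m^2 + 150*m - 4*w^3 + w^2*(6*m + 50) + w*(4*m^2 - 60*m - 204) + 270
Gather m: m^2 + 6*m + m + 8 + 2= m^2 + 7*m + 10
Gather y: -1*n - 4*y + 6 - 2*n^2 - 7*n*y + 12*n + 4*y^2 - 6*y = -2*n^2 + 11*n + 4*y^2 + y*(-7*n - 10) + 6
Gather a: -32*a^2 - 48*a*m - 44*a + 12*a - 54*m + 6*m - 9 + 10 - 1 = -32*a^2 + a*(-48*m - 32) - 48*m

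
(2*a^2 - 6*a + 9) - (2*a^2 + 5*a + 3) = 6 - 11*a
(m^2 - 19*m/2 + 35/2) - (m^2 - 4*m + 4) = 27/2 - 11*m/2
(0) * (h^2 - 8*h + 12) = 0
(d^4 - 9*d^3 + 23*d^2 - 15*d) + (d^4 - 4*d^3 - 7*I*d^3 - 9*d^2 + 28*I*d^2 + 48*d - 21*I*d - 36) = 2*d^4 - 13*d^3 - 7*I*d^3 + 14*d^2 + 28*I*d^2 + 33*d - 21*I*d - 36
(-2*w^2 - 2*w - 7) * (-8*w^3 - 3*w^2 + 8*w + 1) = 16*w^5 + 22*w^4 + 46*w^3 + 3*w^2 - 58*w - 7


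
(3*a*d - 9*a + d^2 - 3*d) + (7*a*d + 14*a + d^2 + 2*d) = 10*a*d + 5*a + 2*d^2 - d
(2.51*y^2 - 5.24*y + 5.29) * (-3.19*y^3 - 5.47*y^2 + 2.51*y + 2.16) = -8.0069*y^5 + 2.9859*y^4 + 18.0878*y^3 - 36.6671*y^2 + 1.9595*y + 11.4264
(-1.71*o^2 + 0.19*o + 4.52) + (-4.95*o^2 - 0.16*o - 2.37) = -6.66*o^2 + 0.03*o + 2.15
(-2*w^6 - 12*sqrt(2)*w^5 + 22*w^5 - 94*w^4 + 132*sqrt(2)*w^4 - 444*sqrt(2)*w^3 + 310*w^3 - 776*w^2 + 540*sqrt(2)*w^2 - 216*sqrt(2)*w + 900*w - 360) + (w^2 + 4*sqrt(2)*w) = -2*w^6 - 12*sqrt(2)*w^5 + 22*w^5 - 94*w^4 + 132*sqrt(2)*w^4 - 444*sqrt(2)*w^3 + 310*w^3 - 775*w^2 + 540*sqrt(2)*w^2 - 212*sqrt(2)*w + 900*w - 360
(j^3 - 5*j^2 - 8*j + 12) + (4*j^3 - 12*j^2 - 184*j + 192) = 5*j^3 - 17*j^2 - 192*j + 204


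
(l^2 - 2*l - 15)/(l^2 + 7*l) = (l^2 - 2*l - 15)/(l*(l + 7))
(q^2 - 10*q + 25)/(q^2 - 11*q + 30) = (q - 5)/(q - 6)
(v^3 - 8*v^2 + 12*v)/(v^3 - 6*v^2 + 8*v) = (v - 6)/(v - 4)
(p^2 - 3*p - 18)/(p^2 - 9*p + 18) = (p + 3)/(p - 3)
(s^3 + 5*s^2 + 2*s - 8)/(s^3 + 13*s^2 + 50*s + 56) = (s - 1)/(s + 7)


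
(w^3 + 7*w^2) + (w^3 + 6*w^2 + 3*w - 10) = 2*w^3 + 13*w^2 + 3*w - 10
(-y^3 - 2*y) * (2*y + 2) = -2*y^4 - 2*y^3 - 4*y^2 - 4*y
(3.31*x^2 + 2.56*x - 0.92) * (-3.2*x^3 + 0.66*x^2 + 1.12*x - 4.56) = -10.592*x^5 - 6.0074*x^4 + 8.3408*x^3 - 12.8336*x^2 - 12.704*x + 4.1952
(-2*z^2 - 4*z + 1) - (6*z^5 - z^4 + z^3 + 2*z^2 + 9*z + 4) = -6*z^5 + z^4 - z^3 - 4*z^2 - 13*z - 3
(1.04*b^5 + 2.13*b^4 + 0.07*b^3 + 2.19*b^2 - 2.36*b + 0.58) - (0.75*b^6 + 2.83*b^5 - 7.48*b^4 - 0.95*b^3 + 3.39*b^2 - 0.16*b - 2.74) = -0.75*b^6 - 1.79*b^5 + 9.61*b^4 + 1.02*b^3 - 1.2*b^2 - 2.2*b + 3.32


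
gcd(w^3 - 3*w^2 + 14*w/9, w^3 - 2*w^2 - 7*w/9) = w^2 - 7*w/3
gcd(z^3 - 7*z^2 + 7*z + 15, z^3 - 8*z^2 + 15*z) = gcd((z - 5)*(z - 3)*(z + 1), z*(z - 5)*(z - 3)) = z^2 - 8*z + 15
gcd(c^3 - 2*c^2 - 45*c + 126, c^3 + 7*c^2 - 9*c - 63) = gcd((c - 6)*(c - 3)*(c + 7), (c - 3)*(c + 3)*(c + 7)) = c^2 + 4*c - 21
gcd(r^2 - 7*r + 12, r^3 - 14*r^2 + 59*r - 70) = 1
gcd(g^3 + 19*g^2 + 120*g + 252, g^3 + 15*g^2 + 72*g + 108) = g^2 + 12*g + 36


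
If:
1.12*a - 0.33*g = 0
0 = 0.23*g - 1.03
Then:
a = 1.32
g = 4.48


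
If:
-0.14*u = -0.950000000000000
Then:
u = 6.79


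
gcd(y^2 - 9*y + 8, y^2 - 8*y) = y - 8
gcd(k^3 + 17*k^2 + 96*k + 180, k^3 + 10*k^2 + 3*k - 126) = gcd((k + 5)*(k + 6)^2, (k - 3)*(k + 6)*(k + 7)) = k + 6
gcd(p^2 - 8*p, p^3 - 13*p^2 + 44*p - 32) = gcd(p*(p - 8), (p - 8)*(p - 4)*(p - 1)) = p - 8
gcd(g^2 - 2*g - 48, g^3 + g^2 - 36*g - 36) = g + 6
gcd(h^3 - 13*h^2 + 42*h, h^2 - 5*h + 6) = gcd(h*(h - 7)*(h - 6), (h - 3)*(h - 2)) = 1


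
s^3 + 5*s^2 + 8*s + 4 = (s + 1)*(s + 2)^2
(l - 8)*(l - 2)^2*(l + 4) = l^4 - 8*l^3 - 12*l^2 + 112*l - 128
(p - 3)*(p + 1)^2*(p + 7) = p^4 + 6*p^3 - 12*p^2 - 38*p - 21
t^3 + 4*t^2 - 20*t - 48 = (t - 4)*(t + 2)*(t + 6)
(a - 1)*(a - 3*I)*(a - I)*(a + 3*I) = a^4 - a^3 - I*a^3 + 9*a^2 + I*a^2 - 9*a - 9*I*a + 9*I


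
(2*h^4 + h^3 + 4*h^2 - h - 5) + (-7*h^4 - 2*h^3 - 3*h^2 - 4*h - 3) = -5*h^4 - h^3 + h^2 - 5*h - 8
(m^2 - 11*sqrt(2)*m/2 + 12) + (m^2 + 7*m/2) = 2*m^2 - 11*sqrt(2)*m/2 + 7*m/2 + 12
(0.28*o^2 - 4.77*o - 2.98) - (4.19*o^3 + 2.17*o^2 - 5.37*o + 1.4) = -4.19*o^3 - 1.89*o^2 + 0.600000000000001*o - 4.38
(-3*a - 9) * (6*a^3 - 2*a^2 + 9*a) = -18*a^4 - 48*a^3 - 9*a^2 - 81*a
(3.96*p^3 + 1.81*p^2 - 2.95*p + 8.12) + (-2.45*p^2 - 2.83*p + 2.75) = 3.96*p^3 - 0.64*p^2 - 5.78*p + 10.87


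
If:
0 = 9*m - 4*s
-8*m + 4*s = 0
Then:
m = 0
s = 0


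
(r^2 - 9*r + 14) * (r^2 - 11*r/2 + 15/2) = r^4 - 29*r^3/2 + 71*r^2 - 289*r/2 + 105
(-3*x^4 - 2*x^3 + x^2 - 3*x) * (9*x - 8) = -27*x^5 + 6*x^4 + 25*x^3 - 35*x^2 + 24*x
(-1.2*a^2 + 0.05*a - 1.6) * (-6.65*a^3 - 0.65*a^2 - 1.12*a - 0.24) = 7.98*a^5 + 0.4475*a^4 + 11.9515*a^3 + 1.272*a^2 + 1.78*a + 0.384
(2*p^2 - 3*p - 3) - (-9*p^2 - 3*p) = 11*p^2 - 3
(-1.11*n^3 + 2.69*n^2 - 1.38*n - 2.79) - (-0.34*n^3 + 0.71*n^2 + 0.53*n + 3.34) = -0.77*n^3 + 1.98*n^2 - 1.91*n - 6.13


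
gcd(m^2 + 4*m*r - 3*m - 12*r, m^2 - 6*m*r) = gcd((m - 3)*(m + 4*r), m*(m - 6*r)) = 1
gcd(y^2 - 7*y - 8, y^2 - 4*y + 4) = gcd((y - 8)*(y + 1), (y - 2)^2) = 1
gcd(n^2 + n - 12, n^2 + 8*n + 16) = n + 4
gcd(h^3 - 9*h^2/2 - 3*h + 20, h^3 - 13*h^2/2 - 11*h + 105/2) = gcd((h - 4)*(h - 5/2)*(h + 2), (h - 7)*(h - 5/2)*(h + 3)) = h - 5/2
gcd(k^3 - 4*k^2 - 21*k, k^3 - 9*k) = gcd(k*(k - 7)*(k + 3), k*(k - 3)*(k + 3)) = k^2 + 3*k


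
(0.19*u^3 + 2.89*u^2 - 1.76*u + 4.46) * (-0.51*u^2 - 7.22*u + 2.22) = -0.0969*u^5 - 2.8457*u^4 - 19.5464*u^3 + 16.8484*u^2 - 36.1084*u + 9.9012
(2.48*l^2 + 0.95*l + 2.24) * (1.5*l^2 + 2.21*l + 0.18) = 3.72*l^4 + 6.9058*l^3 + 5.9059*l^2 + 5.1214*l + 0.4032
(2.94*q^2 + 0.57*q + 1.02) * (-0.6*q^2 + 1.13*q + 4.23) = -1.764*q^4 + 2.9802*q^3 + 12.4683*q^2 + 3.5637*q + 4.3146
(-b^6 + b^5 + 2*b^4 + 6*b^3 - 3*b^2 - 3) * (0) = 0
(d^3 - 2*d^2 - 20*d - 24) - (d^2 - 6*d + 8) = d^3 - 3*d^2 - 14*d - 32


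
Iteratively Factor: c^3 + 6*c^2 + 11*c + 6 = (c + 3)*(c^2 + 3*c + 2) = (c + 2)*(c + 3)*(c + 1)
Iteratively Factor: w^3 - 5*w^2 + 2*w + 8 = (w - 2)*(w^2 - 3*w - 4) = (w - 4)*(w - 2)*(w + 1)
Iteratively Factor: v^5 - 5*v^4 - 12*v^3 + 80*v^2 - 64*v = (v - 4)*(v^4 - v^3 - 16*v^2 + 16*v) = (v - 4)^2*(v^3 + 3*v^2 - 4*v) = (v - 4)^2*(v - 1)*(v^2 + 4*v) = (v - 4)^2*(v - 1)*(v + 4)*(v)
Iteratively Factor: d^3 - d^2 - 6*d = (d)*(d^2 - d - 6) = d*(d + 2)*(d - 3)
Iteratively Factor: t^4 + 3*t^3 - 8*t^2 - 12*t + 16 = (t - 2)*(t^3 + 5*t^2 + 2*t - 8) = (t - 2)*(t + 2)*(t^2 + 3*t - 4) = (t - 2)*(t + 2)*(t + 4)*(t - 1)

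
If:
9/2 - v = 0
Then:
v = 9/2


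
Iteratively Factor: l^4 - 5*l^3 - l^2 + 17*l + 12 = (l + 1)*(l^3 - 6*l^2 + 5*l + 12) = (l + 1)^2*(l^2 - 7*l + 12) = (l - 4)*(l + 1)^2*(l - 3)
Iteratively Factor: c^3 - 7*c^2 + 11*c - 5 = (c - 1)*(c^2 - 6*c + 5) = (c - 5)*(c - 1)*(c - 1)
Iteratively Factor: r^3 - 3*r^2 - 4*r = (r + 1)*(r^2 - 4*r) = r*(r + 1)*(r - 4)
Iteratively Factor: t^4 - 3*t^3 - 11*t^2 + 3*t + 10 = (t + 1)*(t^3 - 4*t^2 - 7*t + 10) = (t + 1)*(t + 2)*(t^2 - 6*t + 5) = (t - 5)*(t + 1)*(t + 2)*(t - 1)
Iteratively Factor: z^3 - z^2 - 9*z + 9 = (z - 3)*(z^2 + 2*z - 3) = (z - 3)*(z + 3)*(z - 1)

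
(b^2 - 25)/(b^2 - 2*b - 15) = (b + 5)/(b + 3)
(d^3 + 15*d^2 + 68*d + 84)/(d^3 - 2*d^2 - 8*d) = (d^2 + 13*d + 42)/(d*(d - 4))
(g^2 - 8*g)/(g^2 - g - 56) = g/(g + 7)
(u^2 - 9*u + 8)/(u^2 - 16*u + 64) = (u - 1)/(u - 8)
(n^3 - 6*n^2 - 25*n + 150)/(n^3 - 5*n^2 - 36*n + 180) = (n + 5)/(n + 6)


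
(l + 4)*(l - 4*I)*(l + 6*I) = l^3 + 4*l^2 + 2*I*l^2 + 24*l + 8*I*l + 96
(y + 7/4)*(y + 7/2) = y^2 + 21*y/4 + 49/8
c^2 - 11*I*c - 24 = (c - 8*I)*(c - 3*I)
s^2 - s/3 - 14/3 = (s - 7/3)*(s + 2)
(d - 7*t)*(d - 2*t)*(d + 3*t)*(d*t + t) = d^4*t - 6*d^3*t^2 + d^3*t - 13*d^2*t^3 - 6*d^2*t^2 + 42*d*t^4 - 13*d*t^3 + 42*t^4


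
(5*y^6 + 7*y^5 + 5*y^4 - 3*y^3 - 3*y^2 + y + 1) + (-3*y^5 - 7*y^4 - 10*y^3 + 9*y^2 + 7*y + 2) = 5*y^6 + 4*y^5 - 2*y^4 - 13*y^3 + 6*y^2 + 8*y + 3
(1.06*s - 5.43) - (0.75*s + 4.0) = 0.31*s - 9.43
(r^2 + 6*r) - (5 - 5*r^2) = 6*r^2 + 6*r - 5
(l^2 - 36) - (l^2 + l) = -l - 36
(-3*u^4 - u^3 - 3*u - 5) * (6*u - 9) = -18*u^5 + 21*u^4 + 9*u^3 - 18*u^2 - 3*u + 45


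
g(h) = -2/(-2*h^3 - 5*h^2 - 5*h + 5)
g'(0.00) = -0.40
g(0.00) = -0.40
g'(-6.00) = 0.00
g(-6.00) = -0.00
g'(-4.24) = -0.02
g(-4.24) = -0.02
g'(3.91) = -0.01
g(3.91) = 0.01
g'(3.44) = -0.01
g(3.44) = 0.01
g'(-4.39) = -0.02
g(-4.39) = -0.02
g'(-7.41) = -0.00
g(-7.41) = -0.00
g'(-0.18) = -0.21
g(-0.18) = -0.35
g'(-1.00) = -0.04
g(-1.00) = -0.29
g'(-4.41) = -0.02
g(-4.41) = -0.02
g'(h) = -2*(6*h^2 + 10*h + 5)/(-2*h^3 - 5*h^2 - 5*h + 5)^2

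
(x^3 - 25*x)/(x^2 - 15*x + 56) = x*(x^2 - 25)/(x^2 - 15*x + 56)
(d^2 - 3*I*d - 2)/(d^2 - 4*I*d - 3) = (d - 2*I)/(d - 3*I)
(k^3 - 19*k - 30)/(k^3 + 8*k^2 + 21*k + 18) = (k - 5)/(k + 3)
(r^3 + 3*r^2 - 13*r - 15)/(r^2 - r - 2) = (r^2 + 2*r - 15)/(r - 2)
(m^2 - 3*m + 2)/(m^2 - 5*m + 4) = (m - 2)/(m - 4)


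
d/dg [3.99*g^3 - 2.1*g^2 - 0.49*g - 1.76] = 11.97*g^2 - 4.2*g - 0.49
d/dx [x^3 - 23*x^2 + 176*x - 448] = 3*x^2 - 46*x + 176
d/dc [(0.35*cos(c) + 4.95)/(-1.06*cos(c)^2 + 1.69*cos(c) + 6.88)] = (-0.371*cos(c)^2 - 10.494*cos(c) + 5.9575)*sin(c)/(1.1236*cos(c)^4 - 3.5828*cos(c)^3 - 11.7295*cos(c)^2 + 23.2544*cos(c) + 47.3344)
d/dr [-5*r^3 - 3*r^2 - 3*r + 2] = -15*r^2 - 6*r - 3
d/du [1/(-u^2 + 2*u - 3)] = 2*(u - 1)/(u^2 - 2*u + 3)^2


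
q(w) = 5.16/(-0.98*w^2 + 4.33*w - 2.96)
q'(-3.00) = -0.09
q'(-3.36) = -0.07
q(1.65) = 3.40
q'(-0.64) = -0.77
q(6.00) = -0.42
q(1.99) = 2.91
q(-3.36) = -0.18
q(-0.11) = -1.50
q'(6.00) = 0.26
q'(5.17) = 0.65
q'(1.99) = -0.70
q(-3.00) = -0.21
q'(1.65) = -2.46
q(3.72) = -12.46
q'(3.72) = 89.14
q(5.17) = -0.76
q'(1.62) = -2.71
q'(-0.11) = -1.97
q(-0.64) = -0.84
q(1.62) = 3.48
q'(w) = 5.16*(1.96*w - 4.33)/(-0.98*w^2 + 4.33*w - 2.96)^2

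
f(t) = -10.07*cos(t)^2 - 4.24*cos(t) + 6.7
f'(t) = 20.14*sin(t)*cos(t) + 4.24*sin(t)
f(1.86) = 7.09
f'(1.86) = -1.44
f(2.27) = 5.26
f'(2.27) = -6.68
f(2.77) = 1.91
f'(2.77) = -5.27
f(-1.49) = 6.29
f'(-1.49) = -5.85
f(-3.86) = 4.18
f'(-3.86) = -7.19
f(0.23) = -6.97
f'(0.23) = 5.44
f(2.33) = 4.85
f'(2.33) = -6.98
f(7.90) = 6.87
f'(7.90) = 3.31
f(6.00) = -6.65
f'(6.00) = -6.59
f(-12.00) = -4.05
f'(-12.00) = 11.39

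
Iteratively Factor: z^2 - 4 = (z + 2)*(z - 2)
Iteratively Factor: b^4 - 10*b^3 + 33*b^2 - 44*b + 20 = (b - 5)*(b^3 - 5*b^2 + 8*b - 4) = (b - 5)*(b - 1)*(b^2 - 4*b + 4) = (b - 5)*(b - 2)*(b - 1)*(b - 2)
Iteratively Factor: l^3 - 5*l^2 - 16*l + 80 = (l + 4)*(l^2 - 9*l + 20) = (l - 5)*(l + 4)*(l - 4)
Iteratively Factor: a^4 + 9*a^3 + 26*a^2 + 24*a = (a + 4)*(a^3 + 5*a^2 + 6*a) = (a + 3)*(a + 4)*(a^2 + 2*a) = (a + 2)*(a + 3)*(a + 4)*(a)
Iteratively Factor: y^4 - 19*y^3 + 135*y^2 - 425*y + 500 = (y - 5)*(y^3 - 14*y^2 + 65*y - 100) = (y - 5)^2*(y^2 - 9*y + 20) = (y - 5)^3*(y - 4)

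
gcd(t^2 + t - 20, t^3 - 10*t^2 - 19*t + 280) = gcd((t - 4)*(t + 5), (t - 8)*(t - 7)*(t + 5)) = t + 5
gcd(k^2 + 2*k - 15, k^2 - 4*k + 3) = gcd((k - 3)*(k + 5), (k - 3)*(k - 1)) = k - 3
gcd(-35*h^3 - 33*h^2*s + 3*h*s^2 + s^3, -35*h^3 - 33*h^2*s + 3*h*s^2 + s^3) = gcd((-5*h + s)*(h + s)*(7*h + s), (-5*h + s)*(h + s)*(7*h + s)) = -35*h^3 - 33*h^2*s + 3*h*s^2 + s^3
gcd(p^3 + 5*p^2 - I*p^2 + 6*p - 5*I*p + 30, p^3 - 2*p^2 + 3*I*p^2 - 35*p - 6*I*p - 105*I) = p + 5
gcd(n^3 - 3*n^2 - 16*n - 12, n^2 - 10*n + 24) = n - 6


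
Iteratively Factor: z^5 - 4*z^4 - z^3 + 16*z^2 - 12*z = (z - 2)*(z^4 - 2*z^3 - 5*z^2 + 6*z) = (z - 2)*(z - 1)*(z^3 - z^2 - 6*z) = (z - 3)*(z - 2)*(z - 1)*(z^2 + 2*z) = z*(z - 3)*(z - 2)*(z - 1)*(z + 2)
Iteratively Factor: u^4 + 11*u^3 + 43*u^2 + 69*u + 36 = (u + 3)*(u^3 + 8*u^2 + 19*u + 12) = (u + 3)*(u + 4)*(u^2 + 4*u + 3) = (u + 1)*(u + 3)*(u + 4)*(u + 3)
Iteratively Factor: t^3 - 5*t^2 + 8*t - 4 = (t - 2)*(t^2 - 3*t + 2) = (t - 2)*(t - 1)*(t - 2)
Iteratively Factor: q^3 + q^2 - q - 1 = (q - 1)*(q^2 + 2*q + 1) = (q - 1)*(q + 1)*(q + 1)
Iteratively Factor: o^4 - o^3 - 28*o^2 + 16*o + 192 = (o - 4)*(o^3 + 3*o^2 - 16*o - 48) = (o - 4)*(o + 4)*(o^2 - o - 12) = (o - 4)^2*(o + 4)*(o + 3)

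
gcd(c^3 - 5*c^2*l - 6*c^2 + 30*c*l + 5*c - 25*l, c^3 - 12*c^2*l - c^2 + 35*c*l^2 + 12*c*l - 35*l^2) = c^2 - 5*c*l - c + 5*l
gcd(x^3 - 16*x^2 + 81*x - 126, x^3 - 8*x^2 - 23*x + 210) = x^2 - 13*x + 42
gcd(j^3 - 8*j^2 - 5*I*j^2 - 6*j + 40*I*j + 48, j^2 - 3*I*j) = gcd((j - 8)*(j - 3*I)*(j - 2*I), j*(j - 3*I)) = j - 3*I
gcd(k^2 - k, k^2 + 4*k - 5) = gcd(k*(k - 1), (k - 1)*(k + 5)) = k - 1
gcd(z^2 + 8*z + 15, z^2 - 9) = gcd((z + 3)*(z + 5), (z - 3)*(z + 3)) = z + 3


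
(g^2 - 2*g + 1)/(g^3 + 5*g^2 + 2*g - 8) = (g - 1)/(g^2 + 6*g + 8)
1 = 1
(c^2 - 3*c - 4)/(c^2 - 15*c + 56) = (c^2 - 3*c - 4)/(c^2 - 15*c + 56)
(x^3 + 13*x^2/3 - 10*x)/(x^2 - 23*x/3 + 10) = x*(x + 6)/(x - 6)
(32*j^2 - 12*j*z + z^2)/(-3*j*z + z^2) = (-32*j^2 + 12*j*z - z^2)/(z*(3*j - z))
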